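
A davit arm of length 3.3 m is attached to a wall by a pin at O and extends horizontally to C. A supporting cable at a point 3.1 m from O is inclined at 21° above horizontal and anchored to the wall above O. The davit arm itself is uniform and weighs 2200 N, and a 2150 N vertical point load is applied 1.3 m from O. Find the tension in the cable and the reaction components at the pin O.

T = 5783 N, O_x = 5399 N, O_y = 2277 N

ΣM about O: T·sin21°·3.1 − 2200·1.65 − 2150·1.3 = 0 → T = 6425/(3.1·0.358368) = 5783.39 ≈ 5783 N.
ΣF_x = 0: O_x − T·cos21° = 0 → O_x = 5783.39 × 0.93358 = 5399 N.
ΣF_y = 0: O_y + T·sin21° − 2200 − 2150 = 0 → O_y = 4350 − 5783.39 × 0.358368 = 2277 N.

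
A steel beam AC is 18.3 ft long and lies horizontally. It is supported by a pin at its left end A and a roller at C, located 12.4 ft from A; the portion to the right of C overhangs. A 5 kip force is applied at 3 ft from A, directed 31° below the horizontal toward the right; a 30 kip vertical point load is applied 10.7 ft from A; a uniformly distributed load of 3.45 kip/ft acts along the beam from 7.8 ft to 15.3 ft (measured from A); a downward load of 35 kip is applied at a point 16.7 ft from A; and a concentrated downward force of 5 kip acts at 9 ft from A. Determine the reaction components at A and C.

Resultant of the distributed load: 3.45 × 7.5 = 25.875 kip at 11.55 ft from A.
ΣM about A: C_y·12.4 − 5·sin31°·3 − 30·10.7 − (3.45·7.5)·11.55 − 35·16.7 − 5·9 = 0 → C_y = 1257.08/12.4 = 101.377 ≈ 101.4 kip.
ΣF_y = 0: A_y + 101.377 − 5·sin31° − 30 − 3.45·7.5 − 35 − 5 = 0 → A_y = -2.927 kip.
ΣF_x = 0: A_x + 5·cos31° = 0 → A_x = -4.286 kip.

A_x = -4.286 kip, A_y = -2.927 kip, C_y = 101.4 kip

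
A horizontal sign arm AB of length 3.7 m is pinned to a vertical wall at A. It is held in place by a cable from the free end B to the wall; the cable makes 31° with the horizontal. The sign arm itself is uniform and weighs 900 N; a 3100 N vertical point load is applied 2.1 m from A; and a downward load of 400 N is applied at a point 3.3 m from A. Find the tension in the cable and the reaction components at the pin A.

ΣM about A: T·sin31°·3.7 − 900·1.85 − 3100·2.1 − 400·3.3 = 0 → T = 9495/(3.7·0.515038) = 4982.58 ≈ 4983 N.
ΣF_x = 0: A_x − T·cos31° = 0 → A_x = 4982.58 × 0.857167 = 4271 N.
ΣF_y = 0: A_y + T·sin31° − 900 − 3100 − 400 = 0 → A_y = 4400 − 4982.58 × 0.515038 = 1834 N.

T = 4983 N, A_x = 4271 N, A_y = 1834 N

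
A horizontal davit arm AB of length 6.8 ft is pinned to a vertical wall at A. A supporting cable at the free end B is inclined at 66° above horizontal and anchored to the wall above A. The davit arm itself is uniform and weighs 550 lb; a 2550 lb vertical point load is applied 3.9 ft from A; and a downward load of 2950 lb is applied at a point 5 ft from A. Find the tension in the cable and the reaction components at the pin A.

T = 4276 lb, A_x = 1739 lb, A_y = 2143 lb

ΣM about A: T·sin66°·6.8 − 550·3.4 − 2550·3.9 − 2950·5 = 0 → T = 26565/(6.8·0.913545) = 4276.33 ≈ 4276 lb.
ΣF_x = 0: A_x − T·cos66° = 0 → A_x = 4276.33 × 0.406737 = 1739 lb.
ΣF_y = 0: A_y + T·sin66° − 550 − 2550 − 2950 = 0 → A_y = 6050 − 4276.33 × 0.913545 = 2143 lb.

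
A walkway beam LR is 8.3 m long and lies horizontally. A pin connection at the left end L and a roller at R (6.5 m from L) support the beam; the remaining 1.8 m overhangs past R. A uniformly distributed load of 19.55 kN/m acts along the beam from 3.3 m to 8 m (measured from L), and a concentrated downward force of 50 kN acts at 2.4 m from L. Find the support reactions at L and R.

L_x = 0, L_y = 43.55 kN, R_y = 98.33 kN

Resultant of the distributed load: 19.55 × 4.7 = 91.885 kN at 5.65 m from L.
ΣM about L: R_y·6.5 − (19.55·4.7)·5.65 − 50·2.4 = 0 → R_y = 639.15025/6.5 = 98.3308 ≈ 98.33 kN.
ΣF_y = 0: L_y + 98.3308 − 19.55·4.7 − 50 = 0 → L_y = 43.55 kN.
ΣF_x = 0: no horizontal applied forces, so L_x = 0.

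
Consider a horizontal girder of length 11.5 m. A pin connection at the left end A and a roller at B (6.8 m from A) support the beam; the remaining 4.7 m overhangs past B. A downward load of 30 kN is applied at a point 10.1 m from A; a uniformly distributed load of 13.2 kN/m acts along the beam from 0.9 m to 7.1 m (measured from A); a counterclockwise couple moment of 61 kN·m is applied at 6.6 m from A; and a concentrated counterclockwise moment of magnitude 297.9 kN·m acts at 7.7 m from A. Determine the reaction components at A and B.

A_x = 0, A_y = 71.92 kN, B_y = 39.92 kN

Resultant of the distributed load: 13.2 × 6.2 = 81.84 kN at 4 m from A.
Taking moments about A: B_y·6.8 − 30·10.1 − (13.2·6.2)·4 + 61 + 297.9 = 0 → B_y = 271.46/6.8 = 39.9206 ≈ 39.92 kN.
ΣF_y = 0: A_y + 39.9206 − 30 − 13.2·6.2 = 0 → A_y = 71.92 kN.
ΣF_x = 0: no horizontal applied forces, so A_x = 0.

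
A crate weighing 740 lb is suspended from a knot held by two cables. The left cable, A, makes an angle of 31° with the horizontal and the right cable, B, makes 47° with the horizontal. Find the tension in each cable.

T_A = 516.0 lb, T_B = 648.5 lb

ΣF_x = 0: −T_A·cos31° + T_B·cos47° = 0 → T_B = 1.25685·T_A.
ΣF_y = 0: T_A·sin31° + T_B·sin47° = 740.
Substitute: T_A·(0.515038 + 1.25685·0.731354) = 740 → T_A = 515.953 ≈ 516.0 lb.
Then T_B = 1.25685 × 515.953 = 648.5 lb.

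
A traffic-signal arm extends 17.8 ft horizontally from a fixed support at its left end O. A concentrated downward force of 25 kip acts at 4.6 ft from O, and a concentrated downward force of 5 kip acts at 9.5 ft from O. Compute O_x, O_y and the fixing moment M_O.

ΣF_x = 0: O_x = 0.
ΣF_y = 0: O_y − 25 − 5 = 0 → O_y = 30.00 kip.
ΣM about O: M_O − 25·4.6 − 5·9.5 = 0 → M_O = 162.5 kip·ft.

O_x = 0, O_y = 30.00 kip, M_O = 162.5 kip·ft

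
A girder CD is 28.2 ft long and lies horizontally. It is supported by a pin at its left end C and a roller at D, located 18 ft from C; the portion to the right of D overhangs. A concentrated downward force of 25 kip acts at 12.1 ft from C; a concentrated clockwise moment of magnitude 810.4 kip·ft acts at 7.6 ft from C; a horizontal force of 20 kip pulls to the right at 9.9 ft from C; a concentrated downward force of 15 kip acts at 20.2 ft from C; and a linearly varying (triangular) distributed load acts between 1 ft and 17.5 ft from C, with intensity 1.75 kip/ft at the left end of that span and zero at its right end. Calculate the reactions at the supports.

C_x = -20.00 kip, C_y = -29.44 kip, D_y = 83.87 kip

Resultant of the triangular load: ½ × 1.75 × 16.5 = 14.4375 kip, acting at 6.5 ft from C (one-third of the span from the peak).
Moments about C: D_y·18 − 25·12.1 − 810.4 − 15·20.2 − (½·1.75·16.5)·6.5 = 0 → D_y = 1509.74375/18 = 83.8747 ≈ 83.87 kip.
ΣF_y = 0: C_y + 83.8747 − 25 − 15 − ½·1.75·16.5 = 0 → C_y = -29.44 kip.
ΣF_x = 0: C_x + 20 = 0 → C_x = -20.00 kip.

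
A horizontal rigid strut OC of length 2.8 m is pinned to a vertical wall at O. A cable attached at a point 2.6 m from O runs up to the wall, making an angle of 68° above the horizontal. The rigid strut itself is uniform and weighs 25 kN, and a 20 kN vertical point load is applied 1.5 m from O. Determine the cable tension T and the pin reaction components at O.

ΣM about O: T·sin68°·2.6 − 25·1.4 − 20·1.5 = 0 → T = 65/(2.6·0.927184) = 26.9634 ≈ 26.96 kN.
ΣF_x = 0: O_x − T·cos68° = 0 → O_x = 26.9634 × 0.374607 = 10.10 kN.
ΣF_y = 0: O_y + T·sin68° − 25 − 20 = 0 → O_y = 45 − 26.9634 × 0.927184 = 20.00 kN.

T = 26.96 kN, O_x = 10.10 kN, O_y = 20.00 kN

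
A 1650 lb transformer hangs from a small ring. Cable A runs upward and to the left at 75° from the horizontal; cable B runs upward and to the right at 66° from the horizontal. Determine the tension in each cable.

T_A = 1066 lb, T_B = 678.6 lb

ΣF_x = 0: −T_A·cos75° + T_B·cos66° = 0 → T_B = 0.636331·T_A.
ΣF_y = 0: T_A·sin75° + T_B·sin66° = 1650.
Substitute: T_A·(0.965926 + 0.636331·0.913545) = 1650 → T_A = 1066.41 ≈ 1066 lb.
Then T_B = 0.636331 × 1066.41 = 678.6 lb.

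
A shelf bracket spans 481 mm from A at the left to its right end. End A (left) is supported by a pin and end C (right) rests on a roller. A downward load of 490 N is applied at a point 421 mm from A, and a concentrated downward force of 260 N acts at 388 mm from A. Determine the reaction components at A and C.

A_x = 0, A_y = 111.4 N, C_y = 638.6 N

Taking moments about A: C_y·481 − 490·421 − 260·388 = 0 → C_y = 307170/481 = 638.607 ≈ 638.6 N.
ΣF_y = 0: A_y + 638.607 − 490 − 260 = 0 → A_y = 111.4 N.
ΣF_x = 0: no horizontal applied forces, so A_x = 0.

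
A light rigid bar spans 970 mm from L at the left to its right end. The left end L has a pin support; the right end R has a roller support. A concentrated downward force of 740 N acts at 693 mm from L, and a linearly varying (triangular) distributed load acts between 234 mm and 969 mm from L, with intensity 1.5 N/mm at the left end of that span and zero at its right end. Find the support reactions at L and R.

Resultant of the triangular load: ½ × 1.5 × 735 = 551.25 N, acting at 479 mm from L (one-third of the span from the peak).
Moments about L: R_y·970 − 740·693 − (½·1.5·735)·479 = 0 → R_y = 776868.75/970 = 800.896 ≈ 800.9 N.
ΣF_y = 0: L_y + 800.896 − 740 − ½·1.5·735 = 0 → L_y = 490.4 N.
ΣF_x = 0: no horizontal applied forces, so L_x = 0.

L_x = 0, L_y = 490.4 N, R_y = 800.9 N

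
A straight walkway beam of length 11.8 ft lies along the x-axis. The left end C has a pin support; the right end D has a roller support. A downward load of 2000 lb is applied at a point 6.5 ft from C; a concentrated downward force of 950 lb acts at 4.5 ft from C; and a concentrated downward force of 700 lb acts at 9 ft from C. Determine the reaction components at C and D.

C_x = 0, C_y = 1652 lb, D_y = 1998 lb

ΣM about C: D_y·11.8 − 2000·6.5 − 950·4.5 − 700·9 = 0 → D_y = 23575/11.8 = 1997.88 ≈ 1998 lb.
ΣF_y = 0: C_y + 1997.88 − 2000 − 950 − 700 = 0 → C_y = 1652 lb.
ΣF_x = 0: no horizontal applied forces, so C_x = 0.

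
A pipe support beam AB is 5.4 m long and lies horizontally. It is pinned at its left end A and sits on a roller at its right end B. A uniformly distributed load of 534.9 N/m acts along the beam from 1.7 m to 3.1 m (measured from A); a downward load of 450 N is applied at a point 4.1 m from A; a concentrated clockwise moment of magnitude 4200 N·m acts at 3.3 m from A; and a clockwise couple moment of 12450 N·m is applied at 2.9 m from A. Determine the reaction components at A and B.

A_x = 0, A_y = -2559 N, B_y = 3758 N

Resultant of the distributed load: 534.9 × 1.4 = 748.86 N at 2.4 m from A.
Moments about A: B_y·5.4 − (534.9·1.4)·2.4 − 450·4.1 − 4200 − 12450 = 0 → B_y = 20292.264/5.4 = 3757.83 ≈ 3758 N.
ΣF_y = 0: A_y + 3757.83 − 534.9·1.4 − 450 = 0 → A_y = -2559 N.
ΣF_x = 0: no horizontal applied forces, so A_x = 0.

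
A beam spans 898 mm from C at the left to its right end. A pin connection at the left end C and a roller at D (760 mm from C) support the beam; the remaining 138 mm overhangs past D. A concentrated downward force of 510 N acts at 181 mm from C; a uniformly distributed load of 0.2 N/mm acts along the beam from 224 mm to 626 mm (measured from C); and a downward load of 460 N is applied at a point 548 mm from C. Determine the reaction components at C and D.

Resultant of the distributed load: 0.2 × 402 = 80.4 N at 425 mm from C.
ΣM about C: D_y·760 − 510·181 − (0.2·402)·425 − 460·548 = 0 → D_y = 378560/760 = 498.105 ≈ 498.1 N.
ΣF_y = 0: C_y + 498.105 − 510 − 0.2·402 − 460 = 0 → C_y = 552.3 N.
ΣF_x = 0: no horizontal applied forces, so C_x = 0.

C_x = 0, C_y = 552.3 N, D_y = 498.1 N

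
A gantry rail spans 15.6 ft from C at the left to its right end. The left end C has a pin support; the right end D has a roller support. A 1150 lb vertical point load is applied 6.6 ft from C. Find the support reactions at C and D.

C_x = 0, C_y = 663.5 lb, D_y = 486.5 lb

ΣM about C: D_y·15.6 − 1150·6.6 = 0 → D_y = 7590/15.6 = 486.538 ≈ 486.5 lb.
ΣF_y = 0: C_y + 486.538 − 1150 = 0 → C_y = 663.5 lb.
ΣF_x = 0: no horizontal applied forces, so C_x = 0.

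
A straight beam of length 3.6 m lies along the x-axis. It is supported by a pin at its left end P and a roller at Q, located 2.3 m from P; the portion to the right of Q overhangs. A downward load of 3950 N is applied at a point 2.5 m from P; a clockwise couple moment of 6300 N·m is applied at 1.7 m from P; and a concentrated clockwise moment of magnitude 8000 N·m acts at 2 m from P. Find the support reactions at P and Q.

ΣM about P: Q_y·2.3 − 3950·2.5 − 6300 − 8000 = 0 → Q_y = 24175/2.3 = 10510.9 ≈ 10510 N.
ΣF_y = 0: P_y + 10510.9 − 3950 = 0 → P_y = -6561 N.
ΣF_x = 0: no horizontal applied forces, so P_x = 0.

P_x = 0, P_y = -6561 N, Q_y = 10510 N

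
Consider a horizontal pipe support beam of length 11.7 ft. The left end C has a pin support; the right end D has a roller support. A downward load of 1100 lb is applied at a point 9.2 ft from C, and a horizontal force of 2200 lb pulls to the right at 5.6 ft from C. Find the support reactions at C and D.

Moments about C: D_y·11.7 − 1100·9.2 = 0 → D_y = 10120/11.7 = 864.957 ≈ 865.0 lb.
ΣF_y = 0: C_y + 864.957 − 1100 = 0 → C_y = 235.0 lb.
ΣF_x = 0: C_x + 2200 = 0 → C_x = -2200 lb.

C_x = -2200 lb, C_y = 235.0 lb, D_y = 865.0 lb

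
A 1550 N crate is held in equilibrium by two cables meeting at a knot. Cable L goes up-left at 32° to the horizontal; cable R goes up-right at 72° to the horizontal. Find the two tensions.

ΣF_x = 0: −T_L·cos32° + T_R·cos72° = 0 → T_R = 2.74434·T_L.
ΣF_y = 0: T_L·sin32° + T_R·sin72° = 1550.
Substitute: T_L·(0.529919 + 2.74434·0.951057) = 1550 → T_L = 493.64 ≈ 493.6 N.
Then T_R = 2.74434 × 493.64 = 1355 N.

T_L = 493.6 N, T_R = 1355 N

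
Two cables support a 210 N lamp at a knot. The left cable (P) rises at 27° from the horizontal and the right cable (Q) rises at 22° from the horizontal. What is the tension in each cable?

ΣF_x = 0: −T_P·cos27° + T_Q·cos22° = 0 → T_Q = 0.960981·T_P.
ΣF_y = 0: T_P·sin27° + T_Q·sin22° = 210.
Substitute: T_P·(0.45399 + 0.960981·0.374607) = 210 → T_P = 257.992 ≈ 258.0 N.
Then T_Q = 0.960981 × 257.992 = 247.9 N.

T_P = 258.0 N, T_Q = 247.9 N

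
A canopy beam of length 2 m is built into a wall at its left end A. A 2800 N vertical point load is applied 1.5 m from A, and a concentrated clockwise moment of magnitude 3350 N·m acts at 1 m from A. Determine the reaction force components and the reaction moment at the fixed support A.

ΣF_x = 0: A_x = 0.
ΣF_y = 0: A_y − 2800 = 0 → A_y = 2800 N.
ΣM about A: M_A − 2800·1.5 − 3350 = 0 → M_A = 7550 N·m.

A_x = 0, A_y = 2800 N, M_A = 7550 N·m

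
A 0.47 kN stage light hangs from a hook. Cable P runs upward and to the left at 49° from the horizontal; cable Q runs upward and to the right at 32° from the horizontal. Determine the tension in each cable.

T_P = 0.4036 kN, T_Q = 0.3122 kN

ΣF_x = 0: −T_P·cos49° + T_Q·cos32° = 0 → T_Q = 0.773611·T_P.
ΣF_y = 0: T_P·sin49° + T_Q·sin32° = 0.47.
Substitute: T_P·(0.75471 + 0.773611·0.529919) = 0.47 → T_P = 0.403551 ≈ 0.4036 kN.
Then T_Q = 0.773611 × 0.403551 = 0.3122 kN.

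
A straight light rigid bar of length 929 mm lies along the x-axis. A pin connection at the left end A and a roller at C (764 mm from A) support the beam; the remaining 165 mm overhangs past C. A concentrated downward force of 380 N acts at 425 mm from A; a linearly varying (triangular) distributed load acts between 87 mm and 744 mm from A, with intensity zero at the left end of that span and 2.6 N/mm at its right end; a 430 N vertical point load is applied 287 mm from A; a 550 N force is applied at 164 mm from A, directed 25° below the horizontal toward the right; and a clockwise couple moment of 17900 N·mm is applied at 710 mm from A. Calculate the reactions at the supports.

Resultant of the triangular load: ½ × 2.6 × 657 = 854.1 N, acting at 525 mm from A (one-third of the span from the peak).
Taking moments about A: C_y·764 − 380·425 − (½·2.6·657)·525 − 430·287 − 550·sin25°·164 − 17900 = 0 → C_y = 789333/764 = 1033.16 ≈ 1033 N.
ΣF_y = 0: A_y + 1033.16 − 380 − ½·2.6·657 − 430 − 550·sin25° = 0 → A_y = 863.4 N.
ΣF_x = 0: A_x + 550·cos25° = 0 → A_x = -498.5 N.

A_x = -498.5 N, A_y = 863.4 N, C_y = 1033 N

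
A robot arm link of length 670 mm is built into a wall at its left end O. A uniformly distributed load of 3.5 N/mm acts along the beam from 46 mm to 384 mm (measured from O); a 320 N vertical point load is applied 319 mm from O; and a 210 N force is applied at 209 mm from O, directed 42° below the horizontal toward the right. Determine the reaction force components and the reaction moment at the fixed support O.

O_x = -156.1 N, O_y = 1644 N, M_O = 385800 N·mm

Resultant of the distributed load: 3.5 × 338 = 1183 N at 215 mm from O.
ΣF_x = 0: O_x + 210·cos42° = 0 → O_x = -156.1 N.
ΣF_y = 0: O_y − 3.5·338 − 320 − 210·sin42° = 0 → O_y = 1644 N.
ΣM about O: M_O − (3.5·338)·215 − 320·319 − 210·sin42°·209 = 0 → M_O = 385800 N·mm.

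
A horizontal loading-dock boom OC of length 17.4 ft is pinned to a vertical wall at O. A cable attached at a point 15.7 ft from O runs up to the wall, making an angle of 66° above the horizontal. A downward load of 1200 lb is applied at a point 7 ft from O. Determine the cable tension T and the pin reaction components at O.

T = 585.7 lb, O_x = 238.2 lb, O_y = 665.0 lb

ΣM about O: T·sin66°·15.7 − 1200·7 = 0 → T = 8400/(15.7·0.913545) = 585.666 ≈ 585.7 lb.
ΣF_x = 0: O_x − T·cos66° = 0 → O_x = 585.666 × 0.406737 = 238.2 lb.
ΣF_y = 0: O_y + T·sin66° − 1200 = 0 → O_y = 1200 − 585.666 × 0.913545 = 665.0 lb.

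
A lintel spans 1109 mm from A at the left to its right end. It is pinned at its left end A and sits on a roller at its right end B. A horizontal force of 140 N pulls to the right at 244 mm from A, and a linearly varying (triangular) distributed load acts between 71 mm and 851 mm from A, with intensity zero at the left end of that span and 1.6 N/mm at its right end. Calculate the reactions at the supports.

Resultant of the triangular load: ½ × 1.6 × 780 = 624 N, acting at 591 mm from A (one-third of the span from the peak).
Moments about A: B_y·1109 − (½·1.6·780)·591 = 0 → B_y = 368784/1109 = 332.537 ≈ 332.5 N.
ΣF_y = 0: A_y + 332.537 − ½·1.6·780 = 0 → A_y = 291.5 N.
ΣF_x = 0: A_x + 140 = 0 → A_x = -140.0 N.

A_x = -140.0 N, A_y = 291.5 N, B_y = 332.5 N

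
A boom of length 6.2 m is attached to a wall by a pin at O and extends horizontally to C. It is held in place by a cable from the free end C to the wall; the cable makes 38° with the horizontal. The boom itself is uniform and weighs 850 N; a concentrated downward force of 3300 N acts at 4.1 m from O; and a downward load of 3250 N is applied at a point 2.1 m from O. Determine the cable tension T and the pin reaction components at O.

ΣM about O: T·sin38°·6.2 − 850·3.1 − 3300·4.1 − 3250·2.1 = 0 → T = 22990/(6.2·0.615661) = 6022.9 ≈ 6023 N.
ΣF_x = 0: O_x − T·cos38° = 0 → O_x = 6022.9 × 0.788011 = 4746 N.
ΣF_y = 0: O_y + T·sin38° − 850 − 3300 − 3250 = 0 → O_y = 7400 − 6022.9 × 0.615661 = 3692 N.

T = 6023 N, O_x = 4746 N, O_y = 3692 N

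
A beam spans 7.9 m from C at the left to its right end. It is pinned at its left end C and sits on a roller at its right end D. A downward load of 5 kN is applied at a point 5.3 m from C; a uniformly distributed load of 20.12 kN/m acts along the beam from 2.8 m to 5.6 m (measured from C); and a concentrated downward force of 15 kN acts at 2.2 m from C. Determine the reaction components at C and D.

Resultant of the distributed load: 20.12 × 2.8 = 56.336 kN at 4.2 m from C.
ΣM about C: D_y·7.9 − 5·5.3 − (20.12·2.8)·4.2 − 15·2.2 = 0 → D_y = 296.1112/7.9 = 37.4824 ≈ 37.48 kN.
ΣF_y = 0: C_y + 37.4824 − 5 − 20.12·2.8 − 15 = 0 → C_y = 38.85 kN.
ΣF_x = 0: no horizontal applied forces, so C_x = 0.

C_x = 0, C_y = 38.85 kN, D_y = 37.48 kN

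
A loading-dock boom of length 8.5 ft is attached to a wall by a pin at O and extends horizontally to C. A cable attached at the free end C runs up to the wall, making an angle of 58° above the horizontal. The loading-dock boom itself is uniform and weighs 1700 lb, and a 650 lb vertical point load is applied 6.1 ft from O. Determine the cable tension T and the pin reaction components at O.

ΣM about O: T·sin58°·8.5 − 1700·4.25 − 650·6.1 = 0 → T = 11190/(8.5·0.848048) = 1552.35 ≈ 1552 lb.
ΣF_x = 0: O_x − T·cos58° = 0 → O_x = 1552.35 × 0.529919 = 822.6 lb.
ΣF_y = 0: O_y + T·sin58° − 1700 − 650 = 0 → O_y = 2350 − 1552.35 × 0.848048 = 1034 lb.

T = 1552 lb, O_x = 822.6 lb, O_y = 1034 lb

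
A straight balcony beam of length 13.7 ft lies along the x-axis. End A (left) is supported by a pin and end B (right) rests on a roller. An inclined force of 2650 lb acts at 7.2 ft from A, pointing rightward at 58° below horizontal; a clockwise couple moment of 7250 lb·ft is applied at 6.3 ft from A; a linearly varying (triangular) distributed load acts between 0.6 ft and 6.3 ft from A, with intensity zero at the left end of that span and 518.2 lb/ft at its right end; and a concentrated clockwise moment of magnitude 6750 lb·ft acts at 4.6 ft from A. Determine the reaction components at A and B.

Resultant of the triangular load: ½ × 518.2 × 5.7 = 1476.87 lb, acting at 4.4 ft from A (one-third of the span from the peak).
ΣM about A: B_y·13.7 − 2650·sin58°·7.2 − 7250 − (½·518.2·5.7)·4.4 − 6750 = 0 → B_y = 36679/13.7 = 2677.3 ≈ 2677 lb.
ΣF_y = 0: A_y + 2677.3 − 2650·sin58° − ½·518.2·5.7 = 0 → A_y = 1047 lb.
ΣF_x = 0: A_x + 2650·cos58° = 0 → A_x = -1404 lb.

A_x = -1404 lb, A_y = 1047 lb, B_y = 2677 lb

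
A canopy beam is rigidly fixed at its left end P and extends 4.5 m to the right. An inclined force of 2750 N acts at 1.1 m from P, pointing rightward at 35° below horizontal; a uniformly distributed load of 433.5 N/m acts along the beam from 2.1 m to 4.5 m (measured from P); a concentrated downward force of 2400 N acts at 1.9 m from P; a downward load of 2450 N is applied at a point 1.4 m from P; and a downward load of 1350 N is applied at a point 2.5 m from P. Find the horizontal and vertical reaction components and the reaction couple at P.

Resultant of the distributed load: 433.5 × 2.4 = 1040.4 N at 3.3 m from P.
ΣF_x = 0: P_x + 2750·cos35° = 0 → P_x = -2253 N.
ΣF_y = 0: P_y − 2750·sin35° − 433.5·2.4 − 2400 − 2450 − 1350 = 0 → P_y = 8818 N.
ΣM about P: M_P − 2750·sin35°·1.1 − (433.5·2.4)·3.3 − 2400·1.9 − 2450·1.4 − 1350·2.5 = 0 → M_P = 16530 N·m.

P_x = -2253 N, P_y = 8818 N, M_P = 16530 N·m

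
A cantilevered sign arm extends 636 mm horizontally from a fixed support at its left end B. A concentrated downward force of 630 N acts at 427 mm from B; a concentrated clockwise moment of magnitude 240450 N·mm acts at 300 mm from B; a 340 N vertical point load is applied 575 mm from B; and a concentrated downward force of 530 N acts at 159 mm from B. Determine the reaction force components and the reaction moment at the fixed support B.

B_x = 0, B_y = 1500 N, M_B = 789200 N·mm

ΣF_x = 0: B_x = 0.
ΣF_y = 0: B_y − 630 − 340 − 530 = 0 → B_y = 1500 N.
ΣM about B: M_B − 630·427 − 240450 − 340·575 − 530·159 = 0 → M_B = 789200 N·mm.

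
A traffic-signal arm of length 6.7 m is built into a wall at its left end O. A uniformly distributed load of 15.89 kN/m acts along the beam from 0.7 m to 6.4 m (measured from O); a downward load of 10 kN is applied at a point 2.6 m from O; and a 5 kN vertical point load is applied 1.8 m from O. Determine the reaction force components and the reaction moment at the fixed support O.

Resultant of the distributed load: 15.89 × 5.7 = 90.573 kN at 3.55 m from O.
ΣF_x = 0: O_x = 0.
ΣF_y = 0: O_y − 15.89·5.7 − 10 − 5 = 0 → O_y = 105.6 kN.
ΣM about O: M_O − (15.89·5.7)·3.55 − 10·2.6 − 5·1.8 = 0 → M_O = 356.5 kN·m.

O_x = 0, O_y = 105.6 kN, M_O = 356.5 kN·m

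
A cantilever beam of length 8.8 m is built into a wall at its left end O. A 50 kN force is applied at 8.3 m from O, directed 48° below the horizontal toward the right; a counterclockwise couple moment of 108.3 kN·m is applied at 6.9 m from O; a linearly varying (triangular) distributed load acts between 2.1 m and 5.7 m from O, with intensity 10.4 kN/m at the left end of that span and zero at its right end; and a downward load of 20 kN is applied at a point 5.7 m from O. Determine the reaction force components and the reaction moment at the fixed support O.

O_x = -33.46 kN, O_y = 75.88 kN, M_O = 375.9 kN·m

Resultant of the triangular load: ½ × 10.4 × 3.6 = 18.72 kN, acting at 3.3 m from O (one-third of the span from the peak).
ΣF_x = 0: O_x + 50·cos48° = 0 → O_x = -33.46 kN.
ΣF_y = 0: O_y − 50·sin48° − ½·10.4·3.6 − 20 = 0 → O_y = 75.88 kN.
ΣM about O: M_O − 50·sin48°·8.3 + 108.3 − (½·10.4·3.6)·3.3 − 20·5.7 = 0 → M_O = 375.9 kN·m.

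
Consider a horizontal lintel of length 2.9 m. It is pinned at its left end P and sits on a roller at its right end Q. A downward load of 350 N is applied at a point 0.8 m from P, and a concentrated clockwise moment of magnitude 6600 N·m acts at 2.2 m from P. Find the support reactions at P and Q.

P_x = 0, P_y = -2022 N, Q_y = 2372 N

Moments about P: Q_y·2.9 − 350·0.8 − 6600 = 0 → Q_y = 6880/2.9 = 2372.41 ≈ 2372 N.
ΣF_y = 0: P_y + 2372.41 − 350 = 0 → P_y = -2022 N.
ΣF_x = 0: no horizontal applied forces, so P_x = 0.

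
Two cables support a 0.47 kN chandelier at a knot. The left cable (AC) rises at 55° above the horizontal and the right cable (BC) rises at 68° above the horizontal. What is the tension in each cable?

T_AC = 0.2099 kN, T_BC = 0.3214 kN

ΣF_x = 0: −T_AC·cos55° + T_BC·cos68° = 0 → T_BC = 1.53114·T_AC.
ΣF_y = 0: T_AC·sin55° + T_BC·sin68° = 0.47.
Substitute: T_AC·(0.819152 + 1.53114·0.927184) = 0.47 → T_AC = 0.209934 ≈ 0.2099 kN.
Then T_BC = 1.53114 × 0.209934 = 0.3214 kN.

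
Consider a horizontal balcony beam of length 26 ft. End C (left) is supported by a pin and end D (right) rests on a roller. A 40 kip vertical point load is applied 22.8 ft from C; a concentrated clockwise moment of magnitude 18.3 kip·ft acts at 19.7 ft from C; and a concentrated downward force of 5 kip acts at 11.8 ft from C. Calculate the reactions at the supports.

Moments about C: D_y·26 − 40·22.8 − 18.3 − 5·11.8 = 0 → D_y = 989.3/26 = 38.05 kip.
ΣF_y = 0: C_y + 38.05 − 40 − 5 = 0 → C_y = 6.950 kip.
ΣF_x = 0: no horizontal applied forces, so C_x = 0.

C_x = 0, C_y = 6.950 kip, D_y = 38.05 kip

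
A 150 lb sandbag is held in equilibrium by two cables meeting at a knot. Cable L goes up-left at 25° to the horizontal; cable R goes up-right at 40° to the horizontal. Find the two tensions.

ΣF_x = 0: −T_L·cos25° + T_R·cos40° = 0 → T_R = 1.1831·T_L.
ΣF_y = 0: T_L·sin25° + T_R·sin40° = 150.
Substitute: T_L·(0.422618 + 1.1831·0.642788) = 150 → T_L = 126.786 ≈ 126.8 lb.
Then T_R = 1.1831 × 126.786 = 150.0 lb.

T_L = 126.8 lb, T_R = 150.0 lb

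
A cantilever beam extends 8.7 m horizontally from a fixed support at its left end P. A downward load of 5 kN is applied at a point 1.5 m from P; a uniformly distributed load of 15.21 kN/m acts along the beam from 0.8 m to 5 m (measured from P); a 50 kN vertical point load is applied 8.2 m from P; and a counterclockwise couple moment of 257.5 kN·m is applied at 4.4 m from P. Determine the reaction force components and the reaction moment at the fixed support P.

P_x = 0, P_y = 118.9 kN, M_P = 345.3 kN·m

Resultant of the distributed load: 15.21 × 4.2 = 63.882 kN at 2.9 m from P.
ΣF_x = 0: P_x = 0.
ΣF_y = 0: P_y − 5 − 15.21·4.2 − 50 = 0 → P_y = 118.9 kN.
ΣM about P: M_P − 5·1.5 − (15.21·4.2)·2.9 − 50·8.2 + 257.5 = 0 → M_P = 345.3 kN·m.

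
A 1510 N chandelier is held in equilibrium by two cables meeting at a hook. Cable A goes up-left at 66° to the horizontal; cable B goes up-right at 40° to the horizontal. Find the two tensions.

T_A = 1203 N, T_B = 638.9 N

ΣF_x = 0: −T_A·cos66° + T_B·cos40° = 0 → T_B = 0.530957·T_A.
ΣF_y = 0: T_A·sin66° + T_B·sin40° = 1510.
Substitute: T_A·(0.913545 + 0.530957·0.642788) = 1510 → T_A = 1203.34 ≈ 1203 N.
Then T_B = 0.530957 × 1203.34 = 638.9 N.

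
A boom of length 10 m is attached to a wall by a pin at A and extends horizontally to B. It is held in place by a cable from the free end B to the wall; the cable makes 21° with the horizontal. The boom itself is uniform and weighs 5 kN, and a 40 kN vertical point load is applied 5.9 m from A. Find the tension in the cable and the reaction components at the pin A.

ΣM about A: T·sin21°·10 − 5·5 − 40·5.9 = 0 → T = 261/(10·0.358368) = 72.8302 ≈ 72.83 kN.
ΣF_x = 0: A_x − T·cos21° = 0 → A_x = 72.8302 × 0.93358 = 67.99 kN.
ΣF_y = 0: A_y + T·sin21° − 5 − 40 = 0 → A_y = 45 − 72.8302 × 0.358368 = 18.90 kN.

T = 72.83 kN, A_x = 67.99 kN, A_y = 18.90 kN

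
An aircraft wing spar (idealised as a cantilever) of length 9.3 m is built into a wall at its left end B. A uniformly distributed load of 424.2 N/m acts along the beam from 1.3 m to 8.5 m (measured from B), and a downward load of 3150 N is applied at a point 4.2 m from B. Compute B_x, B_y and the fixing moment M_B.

B_x = 0, B_y = 6204 N, M_B = 28200 N·m

Resultant of the distributed load: 424.2 × 7.2 = 3054.24 N at 4.9 m from B.
ΣF_x = 0: B_x = 0.
ΣF_y = 0: B_y − 424.2·7.2 − 3150 = 0 → B_y = 6204 N.
ΣM about B: M_B − (424.2·7.2)·4.9 − 3150·4.2 = 0 → M_B = 28200 N·m.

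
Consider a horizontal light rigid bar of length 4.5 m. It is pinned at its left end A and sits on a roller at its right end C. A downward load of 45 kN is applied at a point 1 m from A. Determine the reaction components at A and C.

ΣM about A: C_y·4.5 − 45·1 = 0 → C_y = 45/4.5 = 10.00 kN.
ΣF_y = 0: A_y + 10 − 45 = 0 → A_y = 35.00 kN.
ΣF_x = 0: no horizontal applied forces, so A_x = 0.

A_x = 0, A_y = 35.00 kN, C_y = 10.00 kN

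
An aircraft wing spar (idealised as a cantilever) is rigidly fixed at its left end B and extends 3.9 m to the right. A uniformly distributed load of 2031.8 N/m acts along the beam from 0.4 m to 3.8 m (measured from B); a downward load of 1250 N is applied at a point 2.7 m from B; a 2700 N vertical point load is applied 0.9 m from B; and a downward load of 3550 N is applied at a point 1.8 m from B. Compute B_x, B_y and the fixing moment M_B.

Resultant of the distributed load: 2031.8 × 3.4 = 6908.12 N at 2.1 m from B.
ΣF_x = 0: B_x = 0.
ΣF_y = 0: B_y − 2031.8·3.4 − 1250 − 2700 − 3550 = 0 → B_y = 14410 N.
ΣM about B: M_B − (2031.8·3.4)·2.1 − 1250·2.7 − 2700·0.9 − 3550·1.8 = 0 → M_B = 26700 N·m.

B_x = 0, B_y = 14410 N, M_B = 26700 N·m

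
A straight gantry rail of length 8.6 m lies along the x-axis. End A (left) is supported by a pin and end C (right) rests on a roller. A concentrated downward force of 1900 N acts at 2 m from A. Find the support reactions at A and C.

Moments about A: C_y·8.6 − 1900·2 = 0 → C_y = 3800/8.6 = 441.86 ≈ 441.9 N.
ΣF_y = 0: A_y + 441.86 − 1900 = 0 → A_y = 1458 N.
ΣF_x = 0: no horizontal applied forces, so A_x = 0.

A_x = 0, A_y = 1458 N, C_y = 441.9 N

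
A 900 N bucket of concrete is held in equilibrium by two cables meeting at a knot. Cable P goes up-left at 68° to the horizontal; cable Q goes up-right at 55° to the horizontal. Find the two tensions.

ΣF_x = 0: −T_P·cos68° + T_Q·cos55° = 0 → T_Q = 0.653107·T_P.
ΣF_y = 0: T_P·sin68° + T_Q·sin55° = 900.
Substitute: T_P·(0.927184 + 0.653107·0.819152) = 900 → T_P = 615.52 ≈ 615.5 N.
Then T_Q = 0.653107 × 615.52 = 402.0 N.

T_P = 615.5 N, T_Q = 402.0 N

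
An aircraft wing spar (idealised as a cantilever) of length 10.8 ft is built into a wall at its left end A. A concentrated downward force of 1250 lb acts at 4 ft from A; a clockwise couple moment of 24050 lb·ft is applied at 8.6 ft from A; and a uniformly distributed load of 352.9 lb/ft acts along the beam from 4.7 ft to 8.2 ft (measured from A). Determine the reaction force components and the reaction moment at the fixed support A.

A_x = 0, A_y = 2485 lb, M_A = 37020 lb·ft

Resultant of the distributed load: 352.9 × 3.5 = 1235.15 lb at 6.45 ft from A.
ΣF_x = 0: A_x = 0.
ΣF_y = 0: A_y − 1250 − 352.9·3.5 = 0 → A_y = 2485 lb.
ΣM about A: M_A − 1250·4 − 24050 − (352.9·3.5)·6.45 = 0 → M_A = 37020 lb·ft.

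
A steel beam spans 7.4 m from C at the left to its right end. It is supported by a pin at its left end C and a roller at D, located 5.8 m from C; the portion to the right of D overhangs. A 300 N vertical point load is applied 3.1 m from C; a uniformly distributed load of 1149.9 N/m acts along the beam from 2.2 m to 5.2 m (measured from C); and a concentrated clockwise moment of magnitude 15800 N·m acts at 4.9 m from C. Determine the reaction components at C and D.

Resultant of the distributed load: 1149.9 × 3 = 3449.7 N at 3.7 m from C.
Moments about C: D_y·5.8 − 300·3.1 − (1149.9·3)·3.7 − 15800 = 0 → D_y = 29493.89/5.8 = 5085.15 ≈ 5085 N.
ΣF_y = 0: C_y + 5085.15 − 300 − 1149.9·3 = 0 → C_y = -1335 N.
ΣF_x = 0: no horizontal applied forces, so C_x = 0.

C_x = 0, C_y = -1335 N, D_y = 5085 N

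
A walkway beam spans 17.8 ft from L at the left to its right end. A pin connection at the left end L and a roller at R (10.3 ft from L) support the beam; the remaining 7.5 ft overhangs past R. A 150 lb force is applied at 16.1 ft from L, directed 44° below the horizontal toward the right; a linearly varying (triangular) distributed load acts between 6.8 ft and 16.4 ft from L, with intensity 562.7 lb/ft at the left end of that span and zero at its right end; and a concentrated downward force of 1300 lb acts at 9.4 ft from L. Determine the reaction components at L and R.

L_x = -107.9 lb, L_y = 133.6 lb, R_y = 3972 lb

Resultant of the triangular load: ½ × 562.7 × 9.6 = 2700.96 lb, acting at 10 ft from L (one-third of the span from the peak).
Taking moments about L: R_y·10.3 − 150·sin44°·16.1 − (½·562.7·9.6)·10 − 1300·9.4 = 0 → R_y = 40907.2/10.3 = 3971.57 ≈ 3972 lb.
ΣF_y = 0: L_y + 3971.57 − 150·sin44° − ½·562.7·9.6 − 1300 = 0 → L_y = 133.6 lb.
ΣF_x = 0: L_x + 150·cos44° = 0 → L_x = -107.9 lb.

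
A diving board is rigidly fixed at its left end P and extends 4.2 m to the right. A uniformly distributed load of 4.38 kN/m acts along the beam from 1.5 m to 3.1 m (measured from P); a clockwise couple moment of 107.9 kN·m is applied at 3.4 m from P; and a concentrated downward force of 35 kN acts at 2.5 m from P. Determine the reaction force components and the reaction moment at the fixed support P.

P_x = 0, P_y = 42.01 kN, M_P = 211.5 kN·m

Resultant of the distributed load: 4.38 × 1.6 = 7.008 kN at 2.3 m from P.
ΣF_x = 0: P_x = 0.
ΣF_y = 0: P_y − 4.38·1.6 − 35 = 0 → P_y = 42.01 kN.
ΣM about P: M_P − (4.38·1.6)·2.3 − 107.9 − 35·2.5 = 0 → M_P = 211.5 kN·m.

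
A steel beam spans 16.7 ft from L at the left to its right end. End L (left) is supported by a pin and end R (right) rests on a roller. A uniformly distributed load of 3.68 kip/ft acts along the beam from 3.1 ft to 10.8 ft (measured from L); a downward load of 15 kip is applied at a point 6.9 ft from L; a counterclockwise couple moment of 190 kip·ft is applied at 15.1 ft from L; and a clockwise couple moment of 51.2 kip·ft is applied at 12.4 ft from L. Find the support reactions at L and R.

L_x = 0, L_y = 33.66 kip, R_y = 9.679 kip

Resultant of the distributed load: 3.68 × 7.7 = 28.336 kip at 6.95 ft from L.
ΣM about L: R_y·16.7 − (3.68·7.7)·6.95 − 15·6.9 + 190 − 51.2 = 0 → R_y = 161.6352/16.7 = 9.67875 ≈ 9.679 kip.
ΣF_y = 0: L_y + 9.67875 − 3.68·7.7 − 15 = 0 → L_y = 33.66 kip.
ΣF_x = 0: no horizontal applied forces, so L_x = 0.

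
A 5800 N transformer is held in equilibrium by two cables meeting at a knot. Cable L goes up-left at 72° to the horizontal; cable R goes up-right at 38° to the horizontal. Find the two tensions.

T_L = 4864 N, T_R = 1907 N

ΣF_x = 0: −T_L·cos72° + T_R·cos38° = 0 → T_R = 0.392148·T_L.
ΣF_y = 0: T_L·sin72° + T_R·sin38° = 5800.
Substitute: T_L·(0.951057 + 0.392148·0.615661) = 5800 → T_L = 4863.78 ≈ 4864 N.
Then T_R = 0.392148 × 4863.78 = 1907 N.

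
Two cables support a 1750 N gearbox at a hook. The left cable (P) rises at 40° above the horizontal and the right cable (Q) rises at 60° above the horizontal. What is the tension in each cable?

T_P = 888.5 N, T_Q = 1361 N

ΣF_x = 0: −T_P·cos40° + T_Q·cos60° = 0 → T_Q = 1.53209·T_P.
ΣF_y = 0: T_P·sin40° + T_Q·sin60° = 1750.
Substitute: T_P·(0.642788 + 1.53209·0.866025) = 1750 → T_P = 888.498 ≈ 888.5 N.
Then T_Q = 1.53209 × 888.498 = 1361 N.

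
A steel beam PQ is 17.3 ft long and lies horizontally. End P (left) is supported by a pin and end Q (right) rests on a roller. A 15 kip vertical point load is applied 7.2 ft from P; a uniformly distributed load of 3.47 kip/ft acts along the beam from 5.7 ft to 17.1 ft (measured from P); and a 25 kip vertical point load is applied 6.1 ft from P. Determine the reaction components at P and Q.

Resultant of the distributed load: 3.47 × 11.4 = 39.558 kip at 11.4 ft from P.
ΣM about P: Q_y·17.3 − 15·7.2 − (3.47·11.4)·11.4 − 25·6.1 = 0 → Q_y = 711.4612/17.3 = 41.1249 ≈ 41.12 kip.
ΣF_y = 0: P_y + 41.1249 − 15 − 3.47·11.4 − 25 = 0 → P_y = 38.43 kip.
ΣF_x = 0: no horizontal applied forces, so P_x = 0.

P_x = 0, P_y = 38.43 kip, Q_y = 41.12 kip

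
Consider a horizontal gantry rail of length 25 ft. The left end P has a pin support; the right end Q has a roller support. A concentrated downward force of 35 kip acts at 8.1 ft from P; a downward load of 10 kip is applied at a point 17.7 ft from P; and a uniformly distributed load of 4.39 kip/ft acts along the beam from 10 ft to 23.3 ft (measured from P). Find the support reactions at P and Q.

P_x = 0, P_y = 46.08 kip, Q_y = 57.31 kip

Resultant of the distributed load: 4.39 × 13.3 = 58.387 kip at 16.65 ft from P.
Taking moments about P: Q_y·25 − 35·8.1 − 10·17.7 − (4.39·13.3)·16.65 = 0 → Q_y = 1432.64355/25 = 57.3057 ≈ 57.31 kip.
ΣF_y = 0: P_y + 57.3057 − 35 − 10 − 4.39·13.3 = 0 → P_y = 46.08 kip.
ΣF_x = 0: no horizontal applied forces, so P_x = 0.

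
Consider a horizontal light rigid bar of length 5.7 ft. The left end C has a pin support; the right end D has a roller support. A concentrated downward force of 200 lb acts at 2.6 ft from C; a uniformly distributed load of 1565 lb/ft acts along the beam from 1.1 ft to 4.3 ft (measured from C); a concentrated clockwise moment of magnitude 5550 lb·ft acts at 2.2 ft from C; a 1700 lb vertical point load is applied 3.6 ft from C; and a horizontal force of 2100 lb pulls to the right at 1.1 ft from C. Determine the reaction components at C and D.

C_x = -2100 lb, C_y = 2397 lb, D_y = 4511 lb

Resultant of the distributed load: 1565 × 3.2 = 5008 lb at 2.7 ft from C.
ΣM about C: D_y·5.7 − 200·2.6 − (1565·3.2)·2.7 − 5550 − 1700·3.6 = 0 → D_y = 25711.6/5.7 = 4510.81 ≈ 4511 lb.
ΣF_y = 0: C_y + 4510.81 − 200 − 1565·3.2 − 1700 = 0 → C_y = 2397 lb.
ΣF_x = 0: C_x + 2100 = 0 → C_x = -2100 lb.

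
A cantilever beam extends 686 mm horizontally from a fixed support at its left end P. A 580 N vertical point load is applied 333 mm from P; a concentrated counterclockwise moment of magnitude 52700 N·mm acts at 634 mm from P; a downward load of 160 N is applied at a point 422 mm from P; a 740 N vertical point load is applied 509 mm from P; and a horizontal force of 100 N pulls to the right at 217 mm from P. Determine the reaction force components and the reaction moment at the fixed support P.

ΣF_x = 0: P_x + 100 = 0 → P_x = -100.0 N.
ΣF_y = 0: P_y − 580 − 160 − 740 = 0 → P_y = 1480 N.
ΣM about P: M_P − 580·333 + 52700 − 160·422 − 740·509 = 0 → M_P = 584600 N·mm.

P_x = -100.0 N, P_y = 1480 N, M_P = 584600 N·mm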